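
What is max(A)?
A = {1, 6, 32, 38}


Set A = {1, 6, 32, 38}
Elements in ascending order: 1, 6, 32, 38
The largest element is 38.

38


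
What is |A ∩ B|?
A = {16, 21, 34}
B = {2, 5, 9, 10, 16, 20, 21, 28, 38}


Set A = {16, 21, 34}
Set B = {2, 5, 9, 10, 16, 20, 21, 28, 38}
A ∩ B = {16, 21}
|A ∩ B| = 2

2


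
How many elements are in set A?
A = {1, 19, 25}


Set A = {1, 19, 25}
Listing elements: 1, 19, 25
Counting: 3 elements
|A| = 3

3


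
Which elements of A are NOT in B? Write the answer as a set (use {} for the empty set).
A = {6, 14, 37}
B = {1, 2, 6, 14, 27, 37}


Set A = {6, 14, 37}
Set B = {1, 2, 6, 14, 27, 37}
Check each element of A against B:
6 ∈ B, 14 ∈ B, 37 ∈ B
Elements of A not in B: {}

{}


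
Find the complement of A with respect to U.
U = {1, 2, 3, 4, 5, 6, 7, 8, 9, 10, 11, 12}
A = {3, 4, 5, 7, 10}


Universal set U = {1, 2, 3, 4, 5, 6, 7, 8, 9, 10, 11, 12}
Set A = {3, 4, 5, 7, 10}
A' = U \ A = elements in U but not in A
Checking each element of U:
1 (not in A, include), 2 (not in A, include), 3 (in A, exclude), 4 (in A, exclude), 5 (in A, exclude), 6 (not in A, include), 7 (in A, exclude), 8 (not in A, include), 9 (not in A, include), 10 (in A, exclude), 11 (not in A, include), 12 (not in A, include)
A' = {1, 2, 6, 8, 9, 11, 12}

{1, 2, 6, 8, 9, 11, 12}


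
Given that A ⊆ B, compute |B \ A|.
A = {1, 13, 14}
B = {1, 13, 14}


Set A = {1, 13, 14}, |A| = 3
Set B = {1, 13, 14}, |B| = 3
Since A ⊆ B: B \ A = {}
|B| - |A| = 3 - 3 = 0

0


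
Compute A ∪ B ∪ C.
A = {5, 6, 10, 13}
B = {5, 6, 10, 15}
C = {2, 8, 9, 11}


Set A = {5, 6, 10, 13}
Set B = {5, 6, 10, 15}
Set C = {2, 8, 9, 11}
First, A ∪ B = {5, 6, 10, 13, 15}
Then, (A ∪ B) ∪ C = {2, 5, 6, 8, 9, 10, 11, 13, 15}

{2, 5, 6, 8, 9, 10, 11, 13, 15}


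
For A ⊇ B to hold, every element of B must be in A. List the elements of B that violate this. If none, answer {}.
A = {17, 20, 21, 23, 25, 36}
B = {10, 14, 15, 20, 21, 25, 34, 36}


Set A = {17, 20, 21, 23, 25, 36}
Set B = {10, 14, 15, 20, 21, 25, 34, 36}
Check each element of B against A:
10 ∉ A (include), 14 ∉ A (include), 15 ∉ A (include), 20 ∈ A, 21 ∈ A, 25 ∈ A, 34 ∉ A (include), 36 ∈ A
Elements of B not in A: {10, 14, 15, 34}

{10, 14, 15, 34}


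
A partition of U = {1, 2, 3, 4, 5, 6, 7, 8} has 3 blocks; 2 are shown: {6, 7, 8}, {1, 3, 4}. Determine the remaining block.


U = {1, 2, 3, 4, 5, 6, 7, 8}
Shown blocks: {6, 7, 8}, {1, 3, 4}
A partition's blocks are pairwise disjoint and cover U, so the missing block = U \ (union of shown blocks).
Union of shown blocks: {1, 3, 4, 6, 7, 8}
Missing block = U \ (union) = {2, 5}

{2, 5}


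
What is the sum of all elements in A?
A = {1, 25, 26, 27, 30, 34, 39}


Set A = {1, 25, 26, 27, 30, 34, 39}
Sum = 1 + 25 + 26 + 27 + 30 + 34 + 39 = 182

182


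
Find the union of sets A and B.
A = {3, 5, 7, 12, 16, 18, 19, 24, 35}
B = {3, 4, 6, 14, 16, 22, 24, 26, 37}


Set A = {3, 5, 7, 12, 16, 18, 19, 24, 35}
Set B = {3, 4, 6, 14, 16, 22, 24, 26, 37}
A ∪ B includes all elements in either set.
Elements from A: {3, 5, 7, 12, 16, 18, 19, 24, 35}
Elements from B not already included: {4, 6, 14, 22, 26, 37}
A ∪ B = {3, 4, 5, 6, 7, 12, 14, 16, 18, 19, 22, 24, 26, 35, 37}

{3, 4, 5, 6, 7, 12, 14, 16, 18, 19, 22, 24, 26, 35, 37}


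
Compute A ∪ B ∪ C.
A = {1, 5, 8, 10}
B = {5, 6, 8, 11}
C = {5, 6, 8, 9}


Set A = {1, 5, 8, 10}
Set B = {5, 6, 8, 11}
Set C = {5, 6, 8, 9}
First, A ∪ B = {1, 5, 6, 8, 10, 11}
Then, (A ∪ B) ∪ C = {1, 5, 6, 8, 9, 10, 11}

{1, 5, 6, 8, 9, 10, 11}


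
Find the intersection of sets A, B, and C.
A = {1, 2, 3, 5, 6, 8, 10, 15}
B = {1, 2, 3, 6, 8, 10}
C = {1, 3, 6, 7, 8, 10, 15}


Set A = {1, 2, 3, 5, 6, 8, 10, 15}
Set B = {1, 2, 3, 6, 8, 10}
Set C = {1, 3, 6, 7, 8, 10, 15}
First, A ∩ B = {1, 2, 3, 6, 8, 10}
Then, (A ∩ B) ∩ C = {1, 3, 6, 8, 10}

{1, 3, 6, 8, 10}


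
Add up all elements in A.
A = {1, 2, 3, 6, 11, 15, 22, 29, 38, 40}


Set A = {1, 2, 3, 6, 11, 15, 22, 29, 38, 40}
Sum = 1 + 2 + 3 + 6 + 11 + 15 + 22 + 29 + 38 + 40 = 167

167


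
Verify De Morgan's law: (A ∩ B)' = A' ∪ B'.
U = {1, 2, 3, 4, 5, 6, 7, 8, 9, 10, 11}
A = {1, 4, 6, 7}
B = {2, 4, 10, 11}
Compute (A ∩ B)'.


U = {1, 2, 3, 4, 5, 6, 7, 8, 9, 10, 11}
A = {1, 4, 6, 7}, B = {2, 4, 10, 11}
A ∩ B = {4}
(A ∩ B)' = U \ (A ∩ B) = {1, 2, 3, 5, 6, 7, 8, 9, 10, 11}
Verification via A' ∪ B': A' = {2, 3, 5, 8, 9, 10, 11}, B' = {1, 3, 5, 6, 7, 8, 9}
A' ∪ B' = {1, 2, 3, 5, 6, 7, 8, 9, 10, 11} ✓

{1, 2, 3, 5, 6, 7, 8, 9, 10, 11}


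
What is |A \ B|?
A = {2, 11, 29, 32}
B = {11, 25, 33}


Set A = {2, 11, 29, 32}
Set B = {11, 25, 33}
A \ B = {2, 29, 32}
|A \ B| = 3

3


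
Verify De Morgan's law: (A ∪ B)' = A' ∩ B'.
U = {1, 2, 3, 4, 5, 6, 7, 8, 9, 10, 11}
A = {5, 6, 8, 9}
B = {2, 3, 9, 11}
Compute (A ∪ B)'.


U = {1, 2, 3, 4, 5, 6, 7, 8, 9, 10, 11}
A = {5, 6, 8, 9}, B = {2, 3, 9, 11}
A ∪ B = {2, 3, 5, 6, 8, 9, 11}
(A ∪ B)' = U \ (A ∪ B) = {1, 4, 7, 10}
Verification via A' ∩ B': A' = {1, 2, 3, 4, 7, 10, 11}, B' = {1, 4, 5, 6, 7, 8, 10}
A' ∩ B' = {1, 4, 7, 10} ✓

{1, 4, 7, 10}


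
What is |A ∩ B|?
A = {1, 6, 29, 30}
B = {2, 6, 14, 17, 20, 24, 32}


Set A = {1, 6, 29, 30}
Set B = {2, 6, 14, 17, 20, 24, 32}
A ∩ B = {6}
|A ∩ B| = 1

1


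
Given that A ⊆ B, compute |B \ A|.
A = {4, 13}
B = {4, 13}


Set A = {4, 13}, |A| = 2
Set B = {4, 13}, |B| = 2
Since A ⊆ B: B \ A = {}
|B| - |A| = 2 - 2 = 0

0


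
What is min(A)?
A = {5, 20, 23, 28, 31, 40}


Set A = {5, 20, 23, 28, 31, 40}
Elements in ascending order: 5, 20, 23, 28, 31, 40
The smallest element is 5.

5


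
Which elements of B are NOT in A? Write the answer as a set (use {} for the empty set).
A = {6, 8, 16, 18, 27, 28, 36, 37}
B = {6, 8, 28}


Set A = {6, 8, 16, 18, 27, 28, 36, 37}
Set B = {6, 8, 28}
Check each element of B against A:
6 ∈ A, 8 ∈ A, 28 ∈ A
Elements of B not in A: {}

{}


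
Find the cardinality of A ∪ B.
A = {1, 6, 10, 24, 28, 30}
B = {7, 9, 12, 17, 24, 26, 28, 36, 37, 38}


Set A = {1, 6, 10, 24, 28, 30}, |A| = 6
Set B = {7, 9, 12, 17, 24, 26, 28, 36, 37, 38}, |B| = 10
A ∩ B = {24, 28}, |A ∩ B| = 2
|A ∪ B| = |A| + |B| - |A ∩ B| = 6 + 10 - 2 = 14

14


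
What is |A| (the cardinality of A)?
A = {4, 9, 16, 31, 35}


Set A = {4, 9, 16, 31, 35}
Listing elements: 4, 9, 16, 31, 35
Counting: 5 elements
|A| = 5

5


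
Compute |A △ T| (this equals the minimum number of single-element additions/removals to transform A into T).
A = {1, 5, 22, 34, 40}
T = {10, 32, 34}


Set A = {1, 5, 22, 34, 40}
Set T = {10, 32, 34}
Elements to remove from A (in A, not in T): {1, 5, 22, 40} → 4 removals
Elements to add to A (in T, not in A): {10, 32} → 2 additions
Total edits = 4 + 2 = 6

6


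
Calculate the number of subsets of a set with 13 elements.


The set has 13 elements.
The power set contains all possible subsets.
|P(A)| = 2^|A| = 2^13 = 8192

8192


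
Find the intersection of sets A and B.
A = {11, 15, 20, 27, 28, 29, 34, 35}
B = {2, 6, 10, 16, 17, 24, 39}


Set A = {11, 15, 20, 27, 28, 29, 34, 35}
Set B = {2, 6, 10, 16, 17, 24, 39}
A ∩ B includes only elements in both sets.
Check each element of A against B:
11 ✗, 15 ✗, 20 ✗, 27 ✗, 28 ✗, 29 ✗, 34 ✗, 35 ✗
A ∩ B = {}

{}


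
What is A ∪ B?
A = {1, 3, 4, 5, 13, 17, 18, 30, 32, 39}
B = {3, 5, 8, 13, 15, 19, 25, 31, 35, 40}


Set A = {1, 3, 4, 5, 13, 17, 18, 30, 32, 39}
Set B = {3, 5, 8, 13, 15, 19, 25, 31, 35, 40}
A ∪ B includes all elements in either set.
Elements from A: {1, 3, 4, 5, 13, 17, 18, 30, 32, 39}
Elements from B not already included: {8, 15, 19, 25, 31, 35, 40}
A ∪ B = {1, 3, 4, 5, 8, 13, 15, 17, 18, 19, 25, 30, 31, 32, 35, 39, 40}

{1, 3, 4, 5, 8, 13, 15, 17, 18, 19, 25, 30, 31, 32, 35, 39, 40}


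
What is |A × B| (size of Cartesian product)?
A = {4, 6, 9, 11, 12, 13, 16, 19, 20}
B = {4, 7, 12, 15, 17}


Set A = {4, 6, 9, 11, 12, 13, 16, 19, 20} has 9 elements.
Set B = {4, 7, 12, 15, 17} has 5 elements.
|A × B| = |A| × |B| = 9 × 5 = 45

45


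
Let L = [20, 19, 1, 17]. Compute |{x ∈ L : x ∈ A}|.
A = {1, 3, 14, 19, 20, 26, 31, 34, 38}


Set A = {1, 3, 14, 19, 20, 26, 31, 34, 38}
Candidates: [20, 19, 1, 17]
Check each candidate:
20 ∈ A, 19 ∈ A, 1 ∈ A, 17 ∉ A
Count of candidates in A: 3

3


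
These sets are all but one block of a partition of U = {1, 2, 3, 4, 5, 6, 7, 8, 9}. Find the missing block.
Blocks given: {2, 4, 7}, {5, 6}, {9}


U = {1, 2, 3, 4, 5, 6, 7, 8, 9}
Shown blocks: {2, 4, 7}, {5, 6}, {9}
A partition's blocks are pairwise disjoint and cover U, so the missing block = U \ (union of shown blocks).
Union of shown blocks: {2, 4, 5, 6, 7, 9}
Missing block = U \ (union) = {1, 3, 8}

{1, 3, 8}


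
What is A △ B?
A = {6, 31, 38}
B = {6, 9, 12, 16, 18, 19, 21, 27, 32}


Set A = {6, 31, 38}
Set B = {6, 9, 12, 16, 18, 19, 21, 27, 32}
A △ B = (A \ B) ∪ (B \ A)
Elements in A but not B: {31, 38}
Elements in B but not A: {9, 12, 16, 18, 19, 21, 27, 32}
A △ B = {9, 12, 16, 18, 19, 21, 27, 31, 32, 38}

{9, 12, 16, 18, 19, 21, 27, 31, 32, 38}


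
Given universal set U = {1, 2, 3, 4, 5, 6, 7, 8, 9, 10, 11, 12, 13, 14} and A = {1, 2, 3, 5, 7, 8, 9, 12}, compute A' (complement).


Universal set U = {1, 2, 3, 4, 5, 6, 7, 8, 9, 10, 11, 12, 13, 14}
Set A = {1, 2, 3, 5, 7, 8, 9, 12}
A' = U \ A = elements in U but not in A
Checking each element of U:
1 (in A, exclude), 2 (in A, exclude), 3 (in A, exclude), 4 (not in A, include), 5 (in A, exclude), 6 (not in A, include), 7 (in A, exclude), 8 (in A, exclude), 9 (in A, exclude), 10 (not in A, include), 11 (not in A, include), 12 (in A, exclude), 13 (not in A, include), 14 (not in A, include)
A' = {4, 6, 10, 11, 13, 14}

{4, 6, 10, 11, 13, 14}


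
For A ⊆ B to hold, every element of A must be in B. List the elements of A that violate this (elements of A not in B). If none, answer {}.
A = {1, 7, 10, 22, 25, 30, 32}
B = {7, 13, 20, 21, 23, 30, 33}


Set A = {1, 7, 10, 22, 25, 30, 32}
Set B = {7, 13, 20, 21, 23, 30, 33}
Check each element of A against B:
1 ∉ B (include), 7 ∈ B, 10 ∉ B (include), 22 ∉ B (include), 25 ∉ B (include), 30 ∈ B, 32 ∉ B (include)
Elements of A not in B: {1, 10, 22, 25, 32}

{1, 10, 22, 25, 32}


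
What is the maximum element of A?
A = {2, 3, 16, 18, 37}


Set A = {2, 3, 16, 18, 37}
Elements in ascending order: 2, 3, 16, 18, 37
The largest element is 37.

37


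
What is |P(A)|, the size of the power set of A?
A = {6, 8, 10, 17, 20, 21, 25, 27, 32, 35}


Set A = {6, 8, 10, 17, 20, 21, 25, 27, 32, 35}
|A| = 10
The power set P(A) contains all subsets of A.
|P(A)| = 2^|A| = 2^10 = 1024

1024


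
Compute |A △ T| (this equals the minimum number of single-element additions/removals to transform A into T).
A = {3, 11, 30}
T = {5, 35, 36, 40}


Set A = {3, 11, 30}
Set T = {5, 35, 36, 40}
Elements to remove from A (in A, not in T): {3, 11, 30} → 3 removals
Elements to add to A (in T, not in A): {5, 35, 36, 40} → 4 additions
Total edits = 3 + 4 = 7

7


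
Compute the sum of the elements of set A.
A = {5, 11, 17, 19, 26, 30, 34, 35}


Set A = {5, 11, 17, 19, 26, 30, 34, 35}
Sum = 5 + 11 + 17 + 19 + 26 + 30 + 34 + 35 = 177

177


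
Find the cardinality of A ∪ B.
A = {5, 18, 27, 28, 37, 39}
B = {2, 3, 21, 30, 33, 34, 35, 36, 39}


Set A = {5, 18, 27, 28, 37, 39}, |A| = 6
Set B = {2, 3, 21, 30, 33, 34, 35, 36, 39}, |B| = 9
A ∩ B = {39}, |A ∩ B| = 1
|A ∪ B| = |A| + |B| - |A ∩ B| = 6 + 9 - 1 = 14

14


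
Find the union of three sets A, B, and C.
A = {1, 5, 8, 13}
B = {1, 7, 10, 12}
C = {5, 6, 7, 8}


Set A = {1, 5, 8, 13}
Set B = {1, 7, 10, 12}
Set C = {5, 6, 7, 8}
First, A ∪ B = {1, 5, 7, 8, 10, 12, 13}
Then, (A ∪ B) ∪ C = {1, 5, 6, 7, 8, 10, 12, 13}

{1, 5, 6, 7, 8, 10, 12, 13}


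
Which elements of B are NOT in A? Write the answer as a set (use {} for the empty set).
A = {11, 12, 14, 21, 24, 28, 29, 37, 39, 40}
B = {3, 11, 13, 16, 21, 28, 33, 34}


Set A = {11, 12, 14, 21, 24, 28, 29, 37, 39, 40}
Set B = {3, 11, 13, 16, 21, 28, 33, 34}
Check each element of B against A:
3 ∉ A (include), 11 ∈ A, 13 ∉ A (include), 16 ∉ A (include), 21 ∈ A, 28 ∈ A, 33 ∉ A (include), 34 ∉ A (include)
Elements of B not in A: {3, 13, 16, 33, 34}

{3, 13, 16, 33, 34}


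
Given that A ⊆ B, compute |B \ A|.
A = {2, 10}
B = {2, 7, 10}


Set A = {2, 10}, |A| = 2
Set B = {2, 7, 10}, |B| = 3
Since A ⊆ B: B \ A = {7}
|B| - |A| = 3 - 2 = 1

1


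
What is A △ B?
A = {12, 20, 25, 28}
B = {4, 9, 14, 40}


Set A = {12, 20, 25, 28}
Set B = {4, 9, 14, 40}
A △ B = (A \ B) ∪ (B \ A)
Elements in A but not B: {12, 20, 25, 28}
Elements in B but not A: {4, 9, 14, 40}
A △ B = {4, 9, 12, 14, 20, 25, 28, 40}

{4, 9, 12, 14, 20, 25, 28, 40}


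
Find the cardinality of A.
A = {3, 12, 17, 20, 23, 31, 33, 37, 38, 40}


Set A = {3, 12, 17, 20, 23, 31, 33, 37, 38, 40}
Listing elements: 3, 12, 17, 20, 23, 31, 33, 37, 38, 40
Counting: 10 elements
|A| = 10

10


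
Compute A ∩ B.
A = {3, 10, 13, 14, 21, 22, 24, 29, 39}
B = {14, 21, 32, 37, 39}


Set A = {3, 10, 13, 14, 21, 22, 24, 29, 39}
Set B = {14, 21, 32, 37, 39}
A ∩ B includes only elements in both sets.
Check each element of A against B:
3 ✗, 10 ✗, 13 ✗, 14 ✓, 21 ✓, 22 ✗, 24 ✗, 29 ✗, 39 ✓
A ∩ B = {14, 21, 39}

{14, 21, 39}


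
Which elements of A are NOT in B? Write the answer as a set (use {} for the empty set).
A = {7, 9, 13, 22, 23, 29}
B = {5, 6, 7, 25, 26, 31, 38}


Set A = {7, 9, 13, 22, 23, 29}
Set B = {5, 6, 7, 25, 26, 31, 38}
Check each element of A against B:
7 ∈ B, 9 ∉ B (include), 13 ∉ B (include), 22 ∉ B (include), 23 ∉ B (include), 29 ∉ B (include)
Elements of A not in B: {9, 13, 22, 23, 29}

{9, 13, 22, 23, 29}


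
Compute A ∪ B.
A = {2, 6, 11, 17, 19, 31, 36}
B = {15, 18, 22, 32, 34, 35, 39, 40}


Set A = {2, 6, 11, 17, 19, 31, 36}
Set B = {15, 18, 22, 32, 34, 35, 39, 40}
A ∪ B includes all elements in either set.
Elements from A: {2, 6, 11, 17, 19, 31, 36}
Elements from B not already included: {15, 18, 22, 32, 34, 35, 39, 40}
A ∪ B = {2, 6, 11, 15, 17, 18, 19, 22, 31, 32, 34, 35, 36, 39, 40}

{2, 6, 11, 15, 17, 18, 19, 22, 31, 32, 34, 35, 36, 39, 40}


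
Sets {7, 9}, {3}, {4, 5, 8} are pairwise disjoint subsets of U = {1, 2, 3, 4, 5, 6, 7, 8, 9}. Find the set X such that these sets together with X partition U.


U = {1, 2, 3, 4, 5, 6, 7, 8, 9}
Shown blocks: {7, 9}, {3}, {4, 5, 8}
A partition's blocks are pairwise disjoint and cover U, so the missing block = U \ (union of shown blocks).
Union of shown blocks: {3, 4, 5, 7, 8, 9}
Missing block = U \ (union) = {1, 2, 6}

{1, 2, 6}


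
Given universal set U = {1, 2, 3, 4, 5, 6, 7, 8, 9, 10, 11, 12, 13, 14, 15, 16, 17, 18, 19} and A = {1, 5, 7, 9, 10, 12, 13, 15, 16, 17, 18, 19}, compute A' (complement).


Universal set U = {1, 2, 3, 4, 5, 6, 7, 8, 9, 10, 11, 12, 13, 14, 15, 16, 17, 18, 19}
Set A = {1, 5, 7, 9, 10, 12, 13, 15, 16, 17, 18, 19}
A' = U \ A = elements in U but not in A
Checking each element of U:
1 (in A, exclude), 2 (not in A, include), 3 (not in A, include), 4 (not in A, include), 5 (in A, exclude), 6 (not in A, include), 7 (in A, exclude), 8 (not in A, include), 9 (in A, exclude), 10 (in A, exclude), 11 (not in A, include), 12 (in A, exclude), 13 (in A, exclude), 14 (not in A, include), 15 (in A, exclude), 16 (in A, exclude), 17 (in A, exclude), 18 (in A, exclude), 19 (in A, exclude)
A' = {2, 3, 4, 6, 8, 11, 14}

{2, 3, 4, 6, 8, 11, 14}


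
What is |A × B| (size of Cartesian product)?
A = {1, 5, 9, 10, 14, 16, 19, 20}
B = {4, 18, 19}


Set A = {1, 5, 9, 10, 14, 16, 19, 20} has 8 elements.
Set B = {4, 18, 19} has 3 elements.
|A × B| = |A| × |B| = 8 × 3 = 24

24


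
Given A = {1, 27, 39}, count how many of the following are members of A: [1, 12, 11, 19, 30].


Set A = {1, 27, 39}
Candidates: [1, 12, 11, 19, 30]
Check each candidate:
1 ∈ A, 12 ∉ A, 11 ∉ A, 19 ∉ A, 30 ∉ A
Count of candidates in A: 1

1


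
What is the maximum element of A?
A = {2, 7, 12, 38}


Set A = {2, 7, 12, 38}
Elements in ascending order: 2, 7, 12, 38
The largest element is 38.

38


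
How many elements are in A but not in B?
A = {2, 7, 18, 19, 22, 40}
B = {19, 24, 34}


Set A = {2, 7, 18, 19, 22, 40}
Set B = {19, 24, 34}
A \ B = {2, 7, 18, 22, 40}
|A \ B| = 5

5


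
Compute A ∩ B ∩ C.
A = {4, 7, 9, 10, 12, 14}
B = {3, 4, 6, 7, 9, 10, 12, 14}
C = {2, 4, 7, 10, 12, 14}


Set A = {4, 7, 9, 10, 12, 14}
Set B = {3, 4, 6, 7, 9, 10, 12, 14}
Set C = {2, 4, 7, 10, 12, 14}
First, A ∩ B = {4, 7, 9, 10, 12, 14}
Then, (A ∩ B) ∩ C = {4, 7, 10, 12, 14}

{4, 7, 10, 12, 14}


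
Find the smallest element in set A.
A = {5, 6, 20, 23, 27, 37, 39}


Set A = {5, 6, 20, 23, 27, 37, 39}
Elements in ascending order: 5, 6, 20, 23, 27, 37, 39
The smallest element is 5.

5


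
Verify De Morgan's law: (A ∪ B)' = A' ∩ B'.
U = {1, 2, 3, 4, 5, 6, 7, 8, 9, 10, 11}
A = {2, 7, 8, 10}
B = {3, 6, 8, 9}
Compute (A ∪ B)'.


U = {1, 2, 3, 4, 5, 6, 7, 8, 9, 10, 11}
A = {2, 7, 8, 10}, B = {3, 6, 8, 9}
A ∪ B = {2, 3, 6, 7, 8, 9, 10}
(A ∪ B)' = U \ (A ∪ B) = {1, 4, 5, 11}
Verification via A' ∩ B': A' = {1, 3, 4, 5, 6, 9, 11}, B' = {1, 2, 4, 5, 7, 10, 11}
A' ∩ B' = {1, 4, 5, 11} ✓

{1, 4, 5, 11}


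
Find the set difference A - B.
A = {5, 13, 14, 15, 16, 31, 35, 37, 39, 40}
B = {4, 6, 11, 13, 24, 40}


Set A = {5, 13, 14, 15, 16, 31, 35, 37, 39, 40}
Set B = {4, 6, 11, 13, 24, 40}
A \ B includes elements in A that are not in B.
Check each element of A:
5 (not in B, keep), 13 (in B, remove), 14 (not in B, keep), 15 (not in B, keep), 16 (not in B, keep), 31 (not in B, keep), 35 (not in B, keep), 37 (not in B, keep), 39 (not in B, keep), 40 (in B, remove)
A \ B = {5, 14, 15, 16, 31, 35, 37, 39}

{5, 14, 15, 16, 31, 35, 37, 39}


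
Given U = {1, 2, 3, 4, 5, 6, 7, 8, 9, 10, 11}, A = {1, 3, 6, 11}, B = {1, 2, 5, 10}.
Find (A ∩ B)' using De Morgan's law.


U = {1, 2, 3, 4, 5, 6, 7, 8, 9, 10, 11}
A = {1, 3, 6, 11}, B = {1, 2, 5, 10}
A ∩ B = {1}
(A ∩ B)' = U \ (A ∩ B) = {2, 3, 4, 5, 6, 7, 8, 9, 10, 11}
Verification via A' ∪ B': A' = {2, 4, 5, 7, 8, 9, 10}, B' = {3, 4, 6, 7, 8, 9, 11}
A' ∪ B' = {2, 3, 4, 5, 6, 7, 8, 9, 10, 11} ✓

{2, 3, 4, 5, 6, 7, 8, 9, 10, 11}


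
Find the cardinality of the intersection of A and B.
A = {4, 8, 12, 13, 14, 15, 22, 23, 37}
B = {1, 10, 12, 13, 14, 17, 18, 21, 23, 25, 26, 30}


Set A = {4, 8, 12, 13, 14, 15, 22, 23, 37}
Set B = {1, 10, 12, 13, 14, 17, 18, 21, 23, 25, 26, 30}
A ∩ B = {12, 13, 14, 23}
|A ∩ B| = 4

4


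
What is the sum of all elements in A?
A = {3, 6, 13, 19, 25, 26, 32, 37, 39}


Set A = {3, 6, 13, 19, 25, 26, 32, 37, 39}
Sum = 3 + 6 + 13 + 19 + 25 + 26 + 32 + 37 + 39 = 200

200


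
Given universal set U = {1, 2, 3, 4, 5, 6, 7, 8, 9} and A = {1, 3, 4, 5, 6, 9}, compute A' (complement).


Universal set U = {1, 2, 3, 4, 5, 6, 7, 8, 9}
Set A = {1, 3, 4, 5, 6, 9}
A' = U \ A = elements in U but not in A
Checking each element of U:
1 (in A, exclude), 2 (not in A, include), 3 (in A, exclude), 4 (in A, exclude), 5 (in A, exclude), 6 (in A, exclude), 7 (not in A, include), 8 (not in A, include), 9 (in A, exclude)
A' = {2, 7, 8}

{2, 7, 8}


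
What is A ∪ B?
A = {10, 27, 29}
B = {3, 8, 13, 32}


Set A = {10, 27, 29}
Set B = {3, 8, 13, 32}
A ∪ B includes all elements in either set.
Elements from A: {10, 27, 29}
Elements from B not already included: {3, 8, 13, 32}
A ∪ B = {3, 8, 10, 13, 27, 29, 32}

{3, 8, 10, 13, 27, 29, 32}


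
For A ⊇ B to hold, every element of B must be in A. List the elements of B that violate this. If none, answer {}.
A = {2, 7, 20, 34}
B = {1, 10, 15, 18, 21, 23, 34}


Set A = {2, 7, 20, 34}
Set B = {1, 10, 15, 18, 21, 23, 34}
Check each element of B against A:
1 ∉ A (include), 10 ∉ A (include), 15 ∉ A (include), 18 ∉ A (include), 21 ∉ A (include), 23 ∉ A (include), 34 ∈ A
Elements of B not in A: {1, 10, 15, 18, 21, 23}

{1, 10, 15, 18, 21, 23}


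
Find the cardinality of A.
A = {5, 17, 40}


Set A = {5, 17, 40}
Listing elements: 5, 17, 40
Counting: 3 elements
|A| = 3

3


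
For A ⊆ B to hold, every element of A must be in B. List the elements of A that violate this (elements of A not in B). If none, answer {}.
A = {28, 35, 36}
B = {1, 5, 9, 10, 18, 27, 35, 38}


Set A = {28, 35, 36}
Set B = {1, 5, 9, 10, 18, 27, 35, 38}
Check each element of A against B:
28 ∉ B (include), 35 ∈ B, 36 ∉ B (include)
Elements of A not in B: {28, 36}

{28, 36}


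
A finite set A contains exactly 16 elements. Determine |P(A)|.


The set has 16 elements.
The power set contains all possible subsets.
|P(A)| = 2^|A| = 2^16 = 65536

65536


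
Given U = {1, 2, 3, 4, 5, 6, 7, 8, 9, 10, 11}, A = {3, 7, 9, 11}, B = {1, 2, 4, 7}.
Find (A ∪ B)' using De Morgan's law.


U = {1, 2, 3, 4, 5, 6, 7, 8, 9, 10, 11}
A = {3, 7, 9, 11}, B = {1, 2, 4, 7}
A ∪ B = {1, 2, 3, 4, 7, 9, 11}
(A ∪ B)' = U \ (A ∪ B) = {5, 6, 8, 10}
Verification via A' ∩ B': A' = {1, 2, 4, 5, 6, 8, 10}, B' = {3, 5, 6, 8, 9, 10, 11}
A' ∩ B' = {5, 6, 8, 10} ✓

{5, 6, 8, 10}


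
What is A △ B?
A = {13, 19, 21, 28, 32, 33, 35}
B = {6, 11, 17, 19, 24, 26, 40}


Set A = {13, 19, 21, 28, 32, 33, 35}
Set B = {6, 11, 17, 19, 24, 26, 40}
A △ B = (A \ B) ∪ (B \ A)
Elements in A but not B: {13, 21, 28, 32, 33, 35}
Elements in B but not A: {6, 11, 17, 24, 26, 40}
A △ B = {6, 11, 13, 17, 21, 24, 26, 28, 32, 33, 35, 40}

{6, 11, 13, 17, 21, 24, 26, 28, 32, 33, 35, 40}


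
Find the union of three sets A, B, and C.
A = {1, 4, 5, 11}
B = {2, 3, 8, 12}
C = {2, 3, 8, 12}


Set A = {1, 4, 5, 11}
Set B = {2, 3, 8, 12}
Set C = {2, 3, 8, 12}
First, A ∪ B = {1, 2, 3, 4, 5, 8, 11, 12}
Then, (A ∪ B) ∪ C = {1, 2, 3, 4, 5, 8, 11, 12}

{1, 2, 3, 4, 5, 8, 11, 12}


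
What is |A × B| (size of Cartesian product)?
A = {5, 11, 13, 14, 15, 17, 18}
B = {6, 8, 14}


Set A = {5, 11, 13, 14, 15, 17, 18} has 7 elements.
Set B = {6, 8, 14} has 3 elements.
|A × B| = |A| × |B| = 7 × 3 = 21

21


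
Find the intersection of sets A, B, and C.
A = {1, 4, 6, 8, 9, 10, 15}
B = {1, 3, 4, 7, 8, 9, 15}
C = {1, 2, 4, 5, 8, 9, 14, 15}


Set A = {1, 4, 6, 8, 9, 10, 15}
Set B = {1, 3, 4, 7, 8, 9, 15}
Set C = {1, 2, 4, 5, 8, 9, 14, 15}
First, A ∩ B = {1, 4, 8, 9, 15}
Then, (A ∩ B) ∩ C = {1, 4, 8, 9, 15}

{1, 4, 8, 9, 15}


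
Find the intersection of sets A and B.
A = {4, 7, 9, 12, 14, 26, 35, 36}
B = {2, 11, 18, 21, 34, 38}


Set A = {4, 7, 9, 12, 14, 26, 35, 36}
Set B = {2, 11, 18, 21, 34, 38}
A ∩ B includes only elements in both sets.
Check each element of A against B:
4 ✗, 7 ✗, 9 ✗, 12 ✗, 14 ✗, 26 ✗, 35 ✗, 36 ✗
A ∩ B = {}

{}


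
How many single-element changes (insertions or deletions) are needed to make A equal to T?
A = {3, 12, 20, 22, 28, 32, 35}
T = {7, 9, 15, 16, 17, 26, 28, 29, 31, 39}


Set A = {3, 12, 20, 22, 28, 32, 35}
Set T = {7, 9, 15, 16, 17, 26, 28, 29, 31, 39}
Elements to remove from A (in A, not in T): {3, 12, 20, 22, 32, 35} → 6 removals
Elements to add to A (in T, not in A): {7, 9, 15, 16, 17, 26, 29, 31, 39} → 9 additions
Total edits = 6 + 9 = 15

15


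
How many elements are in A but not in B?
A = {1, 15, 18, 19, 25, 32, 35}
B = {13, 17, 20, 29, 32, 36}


Set A = {1, 15, 18, 19, 25, 32, 35}
Set B = {13, 17, 20, 29, 32, 36}
A \ B = {1, 15, 18, 19, 25, 35}
|A \ B| = 6

6


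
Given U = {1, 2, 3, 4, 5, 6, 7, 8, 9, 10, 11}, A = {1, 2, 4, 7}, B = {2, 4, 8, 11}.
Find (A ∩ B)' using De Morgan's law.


U = {1, 2, 3, 4, 5, 6, 7, 8, 9, 10, 11}
A = {1, 2, 4, 7}, B = {2, 4, 8, 11}
A ∩ B = {2, 4}
(A ∩ B)' = U \ (A ∩ B) = {1, 3, 5, 6, 7, 8, 9, 10, 11}
Verification via A' ∪ B': A' = {3, 5, 6, 8, 9, 10, 11}, B' = {1, 3, 5, 6, 7, 9, 10}
A' ∪ B' = {1, 3, 5, 6, 7, 8, 9, 10, 11} ✓

{1, 3, 5, 6, 7, 8, 9, 10, 11}


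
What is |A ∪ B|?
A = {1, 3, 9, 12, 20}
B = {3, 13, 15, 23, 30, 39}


Set A = {1, 3, 9, 12, 20}, |A| = 5
Set B = {3, 13, 15, 23, 30, 39}, |B| = 6
A ∩ B = {3}, |A ∩ B| = 1
|A ∪ B| = |A| + |B| - |A ∩ B| = 5 + 6 - 1 = 10

10


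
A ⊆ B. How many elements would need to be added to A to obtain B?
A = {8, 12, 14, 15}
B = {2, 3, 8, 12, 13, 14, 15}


Set A = {8, 12, 14, 15}, |A| = 4
Set B = {2, 3, 8, 12, 13, 14, 15}, |B| = 7
Since A ⊆ B: B \ A = {2, 3, 13}
|B| - |A| = 7 - 4 = 3

3


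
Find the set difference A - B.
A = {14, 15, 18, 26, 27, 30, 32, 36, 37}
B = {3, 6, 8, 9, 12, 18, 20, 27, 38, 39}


Set A = {14, 15, 18, 26, 27, 30, 32, 36, 37}
Set B = {3, 6, 8, 9, 12, 18, 20, 27, 38, 39}
A \ B includes elements in A that are not in B.
Check each element of A:
14 (not in B, keep), 15 (not in B, keep), 18 (in B, remove), 26 (not in B, keep), 27 (in B, remove), 30 (not in B, keep), 32 (not in B, keep), 36 (not in B, keep), 37 (not in B, keep)
A \ B = {14, 15, 26, 30, 32, 36, 37}

{14, 15, 26, 30, 32, 36, 37}


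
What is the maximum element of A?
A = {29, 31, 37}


Set A = {29, 31, 37}
Elements in ascending order: 29, 31, 37
The largest element is 37.

37


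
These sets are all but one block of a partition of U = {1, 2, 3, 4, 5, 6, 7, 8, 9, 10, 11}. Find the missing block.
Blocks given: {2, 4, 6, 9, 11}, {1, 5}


U = {1, 2, 3, 4, 5, 6, 7, 8, 9, 10, 11}
Shown blocks: {2, 4, 6, 9, 11}, {1, 5}
A partition's blocks are pairwise disjoint and cover U, so the missing block = U \ (union of shown blocks).
Union of shown blocks: {1, 2, 4, 5, 6, 9, 11}
Missing block = U \ (union) = {3, 7, 8, 10}

{3, 7, 8, 10}


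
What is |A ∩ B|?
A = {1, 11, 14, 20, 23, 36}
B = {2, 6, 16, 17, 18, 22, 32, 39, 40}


Set A = {1, 11, 14, 20, 23, 36}
Set B = {2, 6, 16, 17, 18, 22, 32, 39, 40}
A ∩ B = {}
|A ∩ B| = 0

0


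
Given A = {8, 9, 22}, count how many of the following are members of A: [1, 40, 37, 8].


Set A = {8, 9, 22}
Candidates: [1, 40, 37, 8]
Check each candidate:
1 ∉ A, 40 ∉ A, 37 ∉ A, 8 ∈ A
Count of candidates in A: 1

1


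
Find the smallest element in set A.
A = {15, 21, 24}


Set A = {15, 21, 24}
Elements in ascending order: 15, 21, 24
The smallest element is 15.

15


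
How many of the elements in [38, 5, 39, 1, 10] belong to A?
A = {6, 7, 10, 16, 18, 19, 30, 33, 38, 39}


Set A = {6, 7, 10, 16, 18, 19, 30, 33, 38, 39}
Candidates: [38, 5, 39, 1, 10]
Check each candidate:
38 ∈ A, 5 ∉ A, 39 ∈ A, 1 ∉ A, 10 ∈ A
Count of candidates in A: 3

3


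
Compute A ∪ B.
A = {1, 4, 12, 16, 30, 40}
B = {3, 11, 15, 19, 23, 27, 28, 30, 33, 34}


Set A = {1, 4, 12, 16, 30, 40}
Set B = {3, 11, 15, 19, 23, 27, 28, 30, 33, 34}
A ∪ B includes all elements in either set.
Elements from A: {1, 4, 12, 16, 30, 40}
Elements from B not already included: {3, 11, 15, 19, 23, 27, 28, 33, 34}
A ∪ B = {1, 3, 4, 11, 12, 15, 16, 19, 23, 27, 28, 30, 33, 34, 40}

{1, 3, 4, 11, 12, 15, 16, 19, 23, 27, 28, 30, 33, 34, 40}


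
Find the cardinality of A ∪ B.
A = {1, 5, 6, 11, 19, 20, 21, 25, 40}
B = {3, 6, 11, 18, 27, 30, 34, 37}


Set A = {1, 5, 6, 11, 19, 20, 21, 25, 40}, |A| = 9
Set B = {3, 6, 11, 18, 27, 30, 34, 37}, |B| = 8
A ∩ B = {6, 11}, |A ∩ B| = 2
|A ∪ B| = |A| + |B| - |A ∩ B| = 9 + 8 - 2 = 15

15


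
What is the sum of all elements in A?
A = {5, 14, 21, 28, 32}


Set A = {5, 14, 21, 28, 32}
Sum = 5 + 14 + 21 + 28 + 32 = 100

100


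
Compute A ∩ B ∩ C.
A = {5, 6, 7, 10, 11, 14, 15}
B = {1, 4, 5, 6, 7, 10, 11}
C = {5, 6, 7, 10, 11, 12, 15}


Set A = {5, 6, 7, 10, 11, 14, 15}
Set B = {1, 4, 5, 6, 7, 10, 11}
Set C = {5, 6, 7, 10, 11, 12, 15}
First, A ∩ B = {5, 6, 7, 10, 11}
Then, (A ∩ B) ∩ C = {5, 6, 7, 10, 11}

{5, 6, 7, 10, 11}


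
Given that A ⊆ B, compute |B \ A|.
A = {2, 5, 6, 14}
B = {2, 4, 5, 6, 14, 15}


Set A = {2, 5, 6, 14}, |A| = 4
Set B = {2, 4, 5, 6, 14, 15}, |B| = 6
Since A ⊆ B: B \ A = {4, 15}
|B| - |A| = 6 - 4 = 2

2


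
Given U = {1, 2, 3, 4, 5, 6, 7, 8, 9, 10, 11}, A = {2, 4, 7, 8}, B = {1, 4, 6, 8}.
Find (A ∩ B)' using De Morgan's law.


U = {1, 2, 3, 4, 5, 6, 7, 8, 9, 10, 11}
A = {2, 4, 7, 8}, B = {1, 4, 6, 8}
A ∩ B = {4, 8}
(A ∩ B)' = U \ (A ∩ B) = {1, 2, 3, 5, 6, 7, 9, 10, 11}
Verification via A' ∪ B': A' = {1, 3, 5, 6, 9, 10, 11}, B' = {2, 3, 5, 7, 9, 10, 11}
A' ∪ B' = {1, 2, 3, 5, 6, 7, 9, 10, 11} ✓

{1, 2, 3, 5, 6, 7, 9, 10, 11}


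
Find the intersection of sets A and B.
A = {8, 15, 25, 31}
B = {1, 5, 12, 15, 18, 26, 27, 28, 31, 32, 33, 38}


Set A = {8, 15, 25, 31}
Set B = {1, 5, 12, 15, 18, 26, 27, 28, 31, 32, 33, 38}
A ∩ B includes only elements in both sets.
Check each element of A against B:
8 ✗, 15 ✓, 25 ✗, 31 ✓
A ∩ B = {15, 31}

{15, 31}


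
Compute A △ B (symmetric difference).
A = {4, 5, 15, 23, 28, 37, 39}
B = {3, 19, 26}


Set A = {4, 5, 15, 23, 28, 37, 39}
Set B = {3, 19, 26}
A △ B = (A \ B) ∪ (B \ A)
Elements in A but not B: {4, 5, 15, 23, 28, 37, 39}
Elements in B but not A: {3, 19, 26}
A △ B = {3, 4, 5, 15, 19, 23, 26, 28, 37, 39}

{3, 4, 5, 15, 19, 23, 26, 28, 37, 39}


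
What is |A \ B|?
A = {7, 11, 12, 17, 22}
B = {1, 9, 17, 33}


Set A = {7, 11, 12, 17, 22}
Set B = {1, 9, 17, 33}
A \ B = {7, 11, 12, 22}
|A \ B| = 4

4


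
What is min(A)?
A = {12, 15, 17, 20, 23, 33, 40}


Set A = {12, 15, 17, 20, 23, 33, 40}
Elements in ascending order: 12, 15, 17, 20, 23, 33, 40
The smallest element is 12.

12


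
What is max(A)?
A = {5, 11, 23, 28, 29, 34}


Set A = {5, 11, 23, 28, 29, 34}
Elements in ascending order: 5, 11, 23, 28, 29, 34
The largest element is 34.

34


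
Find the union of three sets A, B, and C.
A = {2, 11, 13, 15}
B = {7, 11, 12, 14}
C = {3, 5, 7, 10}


Set A = {2, 11, 13, 15}
Set B = {7, 11, 12, 14}
Set C = {3, 5, 7, 10}
First, A ∪ B = {2, 7, 11, 12, 13, 14, 15}
Then, (A ∪ B) ∪ C = {2, 3, 5, 7, 10, 11, 12, 13, 14, 15}

{2, 3, 5, 7, 10, 11, 12, 13, 14, 15}


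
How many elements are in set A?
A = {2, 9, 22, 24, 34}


Set A = {2, 9, 22, 24, 34}
Listing elements: 2, 9, 22, 24, 34
Counting: 5 elements
|A| = 5

5


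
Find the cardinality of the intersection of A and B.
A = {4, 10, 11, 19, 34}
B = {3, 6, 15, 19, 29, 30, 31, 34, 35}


Set A = {4, 10, 11, 19, 34}
Set B = {3, 6, 15, 19, 29, 30, 31, 34, 35}
A ∩ B = {19, 34}
|A ∩ B| = 2

2


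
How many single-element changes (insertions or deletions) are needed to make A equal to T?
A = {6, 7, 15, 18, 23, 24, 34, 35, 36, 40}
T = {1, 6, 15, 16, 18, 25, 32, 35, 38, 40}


Set A = {6, 7, 15, 18, 23, 24, 34, 35, 36, 40}
Set T = {1, 6, 15, 16, 18, 25, 32, 35, 38, 40}
Elements to remove from A (in A, not in T): {7, 23, 24, 34, 36} → 5 removals
Elements to add to A (in T, not in A): {1, 16, 25, 32, 38} → 5 additions
Total edits = 5 + 5 = 10

10


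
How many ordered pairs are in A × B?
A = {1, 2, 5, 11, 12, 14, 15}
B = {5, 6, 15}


Set A = {1, 2, 5, 11, 12, 14, 15} has 7 elements.
Set B = {5, 6, 15} has 3 elements.
|A × B| = |A| × |B| = 7 × 3 = 21

21


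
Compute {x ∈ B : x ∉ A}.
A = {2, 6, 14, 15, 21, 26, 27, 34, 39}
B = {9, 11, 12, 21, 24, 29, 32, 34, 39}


Set A = {2, 6, 14, 15, 21, 26, 27, 34, 39}
Set B = {9, 11, 12, 21, 24, 29, 32, 34, 39}
Check each element of B against A:
9 ∉ A (include), 11 ∉ A (include), 12 ∉ A (include), 21 ∈ A, 24 ∉ A (include), 29 ∉ A (include), 32 ∉ A (include), 34 ∈ A, 39 ∈ A
Elements of B not in A: {9, 11, 12, 24, 29, 32}

{9, 11, 12, 24, 29, 32}


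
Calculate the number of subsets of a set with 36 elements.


The set has 36 elements.
The power set contains all possible subsets.
|P(A)| = 2^|A| = 2^36 = 68719476736

68719476736


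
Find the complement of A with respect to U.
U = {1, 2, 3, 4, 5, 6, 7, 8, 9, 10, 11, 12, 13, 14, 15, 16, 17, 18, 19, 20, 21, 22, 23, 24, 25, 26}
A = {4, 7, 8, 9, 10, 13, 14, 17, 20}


Universal set U = {1, 2, 3, 4, 5, 6, 7, 8, 9, 10, 11, 12, 13, 14, 15, 16, 17, 18, 19, 20, 21, 22, 23, 24, 25, 26}
Set A = {4, 7, 8, 9, 10, 13, 14, 17, 20}
A' = U \ A = elements in U but not in A
Checking each element of U:
1 (not in A, include), 2 (not in A, include), 3 (not in A, include), 4 (in A, exclude), 5 (not in A, include), 6 (not in A, include), 7 (in A, exclude), 8 (in A, exclude), 9 (in A, exclude), 10 (in A, exclude), 11 (not in A, include), 12 (not in A, include), 13 (in A, exclude), 14 (in A, exclude), 15 (not in A, include), 16 (not in A, include), 17 (in A, exclude), 18 (not in A, include), 19 (not in A, include), 20 (in A, exclude), 21 (not in A, include), 22 (not in A, include), 23 (not in A, include), 24 (not in A, include), 25 (not in A, include), 26 (not in A, include)
A' = {1, 2, 3, 5, 6, 11, 12, 15, 16, 18, 19, 21, 22, 23, 24, 25, 26}

{1, 2, 3, 5, 6, 11, 12, 15, 16, 18, 19, 21, 22, 23, 24, 25, 26}


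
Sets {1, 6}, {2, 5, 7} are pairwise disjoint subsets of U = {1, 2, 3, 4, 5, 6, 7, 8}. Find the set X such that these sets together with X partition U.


U = {1, 2, 3, 4, 5, 6, 7, 8}
Shown blocks: {1, 6}, {2, 5, 7}
A partition's blocks are pairwise disjoint and cover U, so the missing block = U \ (union of shown blocks).
Union of shown blocks: {1, 2, 5, 6, 7}
Missing block = U \ (union) = {3, 4, 8}

{3, 4, 8}


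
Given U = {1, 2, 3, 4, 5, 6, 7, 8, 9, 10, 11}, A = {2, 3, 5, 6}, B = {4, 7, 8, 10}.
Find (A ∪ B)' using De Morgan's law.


U = {1, 2, 3, 4, 5, 6, 7, 8, 9, 10, 11}
A = {2, 3, 5, 6}, B = {4, 7, 8, 10}
A ∪ B = {2, 3, 4, 5, 6, 7, 8, 10}
(A ∪ B)' = U \ (A ∪ B) = {1, 9, 11}
Verification via A' ∩ B': A' = {1, 4, 7, 8, 9, 10, 11}, B' = {1, 2, 3, 5, 6, 9, 11}
A' ∩ B' = {1, 9, 11} ✓

{1, 9, 11}


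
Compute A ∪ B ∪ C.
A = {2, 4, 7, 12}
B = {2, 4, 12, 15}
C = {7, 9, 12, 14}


Set A = {2, 4, 7, 12}
Set B = {2, 4, 12, 15}
Set C = {7, 9, 12, 14}
First, A ∪ B = {2, 4, 7, 12, 15}
Then, (A ∪ B) ∪ C = {2, 4, 7, 9, 12, 14, 15}

{2, 4, 7, 9, 12, 14, 15}


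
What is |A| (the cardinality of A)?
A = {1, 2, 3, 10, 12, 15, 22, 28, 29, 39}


Set A = {1, 2, 3, 10, 12, 15, 22, 28, 29, 39}
Listing elements: 1, 2, 3, 10, 12, 15, 22, 28, 29, 39
Counting: 10 elements
|A| = 10

10


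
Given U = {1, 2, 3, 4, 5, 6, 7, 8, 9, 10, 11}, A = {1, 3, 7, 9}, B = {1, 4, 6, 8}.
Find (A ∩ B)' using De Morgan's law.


U = {1, 2, 3, 4, 5, 6, 7, 8, 9, 10, 11}
A = {1, 3, 7, 9}, B = {1, 4, 6, 8}
A ∩ B = {1}
(A ∩ B)' = U \ (A ∩ B) = {2, 3, 4, 5, 6, 7, 8, 9, 10, 11}
Verification via A' ∪ B': A' = {2, 4, 5, 6, 8, 10, 11}, B' = {2, 3, 5, 7, 9, 10, 11}
A' ∪ B' = {2, 3, 4, 5, 6, 7, 8, 9, 10, 11} ✓

{2, 3, 4, 5, 6, 7, 8, 9, 10, 11}


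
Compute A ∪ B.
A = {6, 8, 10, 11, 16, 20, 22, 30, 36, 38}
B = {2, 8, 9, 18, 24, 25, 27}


Set A = {6, 8, 10, 11, 16, 20, 22, 30, 36, 38}
Set B = {2, 8, 9, 18, 24, 25, 27}
A ∪ B includes all elements in either set.
Elements from A: {6, 8, 10, 11, 16, 20, 22, 30, 36, 38}
Elements from B not already included: {2, 9, 18, 24, 25, 27}
A ∪ B = {2, 6, 8, 9, 10, 11, 16, 18, 20, 22, 24, 25, 27, 30, 36, 38}

{2, 6, 8, 9, 10, 11, 16, 18, 20, 22, 24, 25, 27, 30, 36, 38}


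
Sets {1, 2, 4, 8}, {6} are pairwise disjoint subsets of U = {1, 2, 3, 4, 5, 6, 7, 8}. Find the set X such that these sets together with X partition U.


U = {1, 2, 3, 4, 5, 6, 7, 8}
Shown blocks: {1, 2, 4, 8}, {6}
A partition's blocks are pairwise disjoint and cover U, so the missing block = U \ (union of shown blocks).
Union of shown blocks: {1, 2, 4, 6, 8}
Missing block = U \ (union) = {3, 5, 7}

{3, 5, 7}


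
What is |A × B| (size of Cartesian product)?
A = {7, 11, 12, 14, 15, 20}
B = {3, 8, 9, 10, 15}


Set A = {7, 11, 12, 14, 15, 20} has 6 elements.
Set B = {3, 8, 9, 10, 15} has 5 elements.
|A × B| = |A| × |B| = 6 × 5 = 30

30


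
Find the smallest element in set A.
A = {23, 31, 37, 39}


Set A = {23, 31, 37, 39}
Elements in ascending order: 23, 31, 37, 39
The smallest element is 23.

23


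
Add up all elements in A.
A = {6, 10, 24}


Set A = {6, 10, 24}
Sum = 6 + 10 + 24 = 40

40


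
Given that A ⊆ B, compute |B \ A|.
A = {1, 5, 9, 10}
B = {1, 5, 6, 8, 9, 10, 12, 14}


Set A = {1, 5, 9, 10}, |A| = 4
Set B = {1, 5, 6, 8, 9, 10, 12, 14}, |B| = 8
Since A ⊆ B: B \ A = {6, 8, 12, 14}
|B| - |A| = 8 - 4 = 4

4


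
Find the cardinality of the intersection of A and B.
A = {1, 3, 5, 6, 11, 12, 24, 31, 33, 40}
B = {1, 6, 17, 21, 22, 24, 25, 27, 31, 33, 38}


Set A = {1, 3, 5, 6, 11, 12, 24, 31, 33, 40}
Set B = {1, 6, 17, 21, 22, 24, 25, 27, 31, 33, 38}
A ∩ B = {1, 6, 24, 31, 33}
|A ∩ B| = 5

5


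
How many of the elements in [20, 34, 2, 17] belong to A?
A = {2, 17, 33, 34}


Set A = {2, 17, 33, 34}
Candidates: [20, 34, 2, 17]
Check each candidate:
20 ∉ A, 34 ∈ A, 2 ∈ A, 17 ∈ A
Count of candidates in A: 3

3


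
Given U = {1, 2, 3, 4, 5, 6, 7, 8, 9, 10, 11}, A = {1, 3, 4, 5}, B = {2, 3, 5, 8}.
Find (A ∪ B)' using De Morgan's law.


U = {1, 2, 3, 4, 5, 6, 7, 8, 9, 10, 11}
A = {1, 3, 4, 5}, B = {2, 3, 5, 8}
A ∪ B = {1, 2, 3, 4, 5, 8}
(A ∪ B)' = U \ (A ∪ B) = {6, 7, 9, 10, 11}
Verification via A' ∩ B': A' = {2, 6, 7, 8, 9, 10, 11}, B' = {1, 4, 6, 7, 9, 10, 11}
A' ∩ B' = {6, 7, 9, 10, 11} ✓

{6, 7, 9, 10, 11}


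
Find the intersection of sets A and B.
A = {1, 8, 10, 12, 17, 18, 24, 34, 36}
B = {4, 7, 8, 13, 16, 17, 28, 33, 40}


Set A = {1, 8, 10, 12, 17, 18, 24, 34, 36}
Set B = {4, 7, 8, 13, 16, 17, 28, 33, 40}
A ∩ B includes only elements in both sets.
Check each element of A against B:
1 ✗, 8 ✓, 10 ✗, 12 ✗, 17 ✓, 18 ✗, 24 ✗, 34 ✗, 36 ✗
A ∩ B = {8, 17}

{8, 17}


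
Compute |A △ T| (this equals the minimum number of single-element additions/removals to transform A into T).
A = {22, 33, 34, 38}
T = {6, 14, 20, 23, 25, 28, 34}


Set A = {22, 33, 34, 38}
Set T = {6, 14, 20, 23, 25, 28, 34}
Elements to remove from A (in A, not in T): {22, 33, 38} → 3 removals
Elements to add to A (in T, not in A): {6, 14, 20, 23, 25, 28} → 6 additions
Total edits = 3 + 6 = 9

9


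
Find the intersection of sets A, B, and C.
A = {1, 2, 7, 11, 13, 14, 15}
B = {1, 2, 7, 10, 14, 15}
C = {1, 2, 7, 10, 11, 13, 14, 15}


Set A = {1, 2, 7, 11, 13, 14, 15}
Set B = {1, 2, 7, 10, 14, 15}
Set C = {1, 2, 7, 10, 11, 13, 14, 15}
First, A ∩ B = {1, 2, 7, 14, 15}
Then, (A ∩ B) ∩ C = {1, 2, 7, 14, 15}

{1, 2, 7, 14, 15}


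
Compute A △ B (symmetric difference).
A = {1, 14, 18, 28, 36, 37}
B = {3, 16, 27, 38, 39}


Set A = {1, 14, 18, 28, 36, 37}
Set B = {3, 16, 27, 38, 39}
A △ B = (A \ B) ∪ (B \ A)
Elements in A but not B: {1, 14, 18, 28, 36, 37}
Elements in B but not A: {3, 16, 27, 38, 39}
A △ B = {1, 3, 14, 16, 18, 27, 28, 36, 37, 38, 39}

{1, 3, 14, 16, 18, 27, 28, 36, 37, 38, 39}


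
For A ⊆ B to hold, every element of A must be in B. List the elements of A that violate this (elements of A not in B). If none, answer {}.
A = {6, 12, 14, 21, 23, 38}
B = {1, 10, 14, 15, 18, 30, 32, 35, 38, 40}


Set A = {6, 12, 14, 21, 23, 38}
Set B = {1, 10, 14, 15, 18, 30, 32, 35, 38, 40}
Check each element of A against B:
6 ∉ B (include), 12 ∉ B (include), 14 ∈ B, 21 ∉ B (include), 23 ∉ B (include), 38 ∈ B
Elements of A not in B: {6, 12, 21, 23}

{6, 12, 21, 23}


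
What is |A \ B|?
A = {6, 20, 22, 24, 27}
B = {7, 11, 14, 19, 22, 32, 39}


Set A = {6, 20, 22, 24, 27}
Set B = {7, 11, 14, 19, 22, 32, 39}
A \ B = {6, 20, 24, 27}
|A \ B| = 4

4


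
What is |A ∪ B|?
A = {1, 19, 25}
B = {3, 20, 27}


Set A = {1, 19, 25}, |A| = 3
Set B = {3, 20, 27}, |B| = 3
A ∩ B = {}, |A ∩ B| = 0
|A ∪ B| = |A| + |B| - |A ∩ B| = 3 + 3 - 0 = 6

6


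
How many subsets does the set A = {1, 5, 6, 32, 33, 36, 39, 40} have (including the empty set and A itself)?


Set A = {1, 5, 6, 32, 33, 36, 39, 40}
|A| = 8
The power set P(A) contains all subsets of A.
|P(A)| = 2^|A| = 2^8 = 256

256


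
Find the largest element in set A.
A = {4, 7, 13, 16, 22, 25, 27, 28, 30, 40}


Set A = {4, 7, 13, 16, 22, 25, 27, 28, 30, 40}
Elements in ascending order: 4, 7, 13, 16, 22, 25, 27, 28, 30, 40
The largest element is 40.

40
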